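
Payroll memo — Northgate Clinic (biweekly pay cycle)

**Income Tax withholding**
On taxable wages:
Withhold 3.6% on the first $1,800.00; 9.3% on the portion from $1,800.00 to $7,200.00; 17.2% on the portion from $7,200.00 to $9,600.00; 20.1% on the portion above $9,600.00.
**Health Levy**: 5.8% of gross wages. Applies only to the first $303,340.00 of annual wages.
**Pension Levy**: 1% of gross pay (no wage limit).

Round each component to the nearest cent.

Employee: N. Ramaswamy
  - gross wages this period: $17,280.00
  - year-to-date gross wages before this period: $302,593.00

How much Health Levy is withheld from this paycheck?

Health Levy: cap $303,340.00 − YTD $302,593.00 = $747.00 subject; 5.8% × $747.00 = $43.33

$43.33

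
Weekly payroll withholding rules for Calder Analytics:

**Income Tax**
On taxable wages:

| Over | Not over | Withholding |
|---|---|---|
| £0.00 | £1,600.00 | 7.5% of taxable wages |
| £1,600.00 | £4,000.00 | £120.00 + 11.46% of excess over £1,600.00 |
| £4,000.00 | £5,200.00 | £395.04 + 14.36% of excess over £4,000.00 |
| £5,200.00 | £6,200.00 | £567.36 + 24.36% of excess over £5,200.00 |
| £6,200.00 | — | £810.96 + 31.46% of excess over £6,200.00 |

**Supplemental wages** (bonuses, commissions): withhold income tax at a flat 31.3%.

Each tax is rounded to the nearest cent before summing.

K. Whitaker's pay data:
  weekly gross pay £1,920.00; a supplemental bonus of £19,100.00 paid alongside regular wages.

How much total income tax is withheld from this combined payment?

Income Tax: taxable = £1,920.00
  £120.00 + 11.46% × (£1,920.00 − £1,600.00) = £120.00 + 11.46% × £320.00 = £156.67
Supplemental (31.3% flat on bonus): 31.3% × £19,100.00 = £5,978.30
Total income tax: £156.67 + £5,978.30 = £6,134.97

£6,134.97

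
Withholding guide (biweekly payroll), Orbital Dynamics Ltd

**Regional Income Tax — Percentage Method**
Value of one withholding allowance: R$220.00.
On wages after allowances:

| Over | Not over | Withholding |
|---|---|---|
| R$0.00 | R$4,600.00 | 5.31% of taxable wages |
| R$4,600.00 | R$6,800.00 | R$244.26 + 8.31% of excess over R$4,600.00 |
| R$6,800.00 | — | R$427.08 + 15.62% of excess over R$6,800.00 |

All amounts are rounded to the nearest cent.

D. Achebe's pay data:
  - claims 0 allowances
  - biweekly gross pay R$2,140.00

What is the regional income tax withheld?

R$113.63

Regional Income Tax: taxable = R$2,140.00
  5.31% × R$2,140.00 = R$113.63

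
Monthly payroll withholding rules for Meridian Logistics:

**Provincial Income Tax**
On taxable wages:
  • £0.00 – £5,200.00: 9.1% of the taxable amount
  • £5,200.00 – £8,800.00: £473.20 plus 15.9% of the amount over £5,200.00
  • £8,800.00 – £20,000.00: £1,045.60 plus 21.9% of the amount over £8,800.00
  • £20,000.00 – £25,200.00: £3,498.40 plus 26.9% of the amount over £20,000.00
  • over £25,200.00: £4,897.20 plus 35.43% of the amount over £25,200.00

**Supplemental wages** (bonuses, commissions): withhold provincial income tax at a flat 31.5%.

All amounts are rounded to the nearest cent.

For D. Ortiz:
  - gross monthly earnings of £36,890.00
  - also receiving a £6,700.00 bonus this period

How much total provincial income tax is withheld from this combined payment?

£11,149.47

Provincial Income Tax: taxable = £36,890.00
  £4,897.20 + 35.43% × (£36,890.00 − £25,200.00) = £4,897.20 + 35.43% × £11,690.00 = £9,038.97
Supplemental (31.5% flat on bonus): 31.5% × £6,700.00 = £2,110.50
Total provincial income tax: £9,038.97 + £2,110.50 = £11,149.47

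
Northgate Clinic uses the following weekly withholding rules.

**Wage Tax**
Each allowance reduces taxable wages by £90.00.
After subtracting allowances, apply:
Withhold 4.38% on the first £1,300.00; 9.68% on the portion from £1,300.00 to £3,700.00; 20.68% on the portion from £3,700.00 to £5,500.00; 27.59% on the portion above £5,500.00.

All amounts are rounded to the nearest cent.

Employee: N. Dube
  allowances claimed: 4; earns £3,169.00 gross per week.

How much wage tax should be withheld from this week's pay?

Wage Tax: taxable = £3,169.00 − 4×£90.00 = £2,809.00
  £56.94 + 9.68% × (£2,809.00 − £1,300.00) = £56.94 + 9.68% × £1,509.00 = £203.01

£203.01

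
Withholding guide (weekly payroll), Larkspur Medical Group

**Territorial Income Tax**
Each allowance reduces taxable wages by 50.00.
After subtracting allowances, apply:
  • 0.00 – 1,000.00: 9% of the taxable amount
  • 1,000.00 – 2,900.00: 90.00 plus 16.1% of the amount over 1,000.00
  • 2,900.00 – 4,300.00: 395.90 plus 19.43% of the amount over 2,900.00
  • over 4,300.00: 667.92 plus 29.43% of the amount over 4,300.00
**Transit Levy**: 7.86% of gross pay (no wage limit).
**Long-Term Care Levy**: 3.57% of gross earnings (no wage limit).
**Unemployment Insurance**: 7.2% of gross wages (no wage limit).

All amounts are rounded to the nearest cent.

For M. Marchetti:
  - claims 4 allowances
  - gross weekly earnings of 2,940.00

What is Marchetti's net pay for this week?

Territorial Income Tax: taxable = 2,940.00 − 4×50.00 = 2,740.00
  90.00 + 16.1% × (2,740.00 − 1,000.00) = 90.00 + 16.1% × 1,740.00 = 370.14
Transit Levy: 7.86% × 2,940.00 = 231.08
Long-Term Care Levy: 3.57% × 2,940.00 = 104.96
Unemployment Insurance: 7.2% × 2,940.00 = 211.68
Total withheld: 370.14 + 231.08 + 104.96 + 211.68 = 917.86
Net pay: 2,940.00 − 917.86 = 2,022.14

2,022.14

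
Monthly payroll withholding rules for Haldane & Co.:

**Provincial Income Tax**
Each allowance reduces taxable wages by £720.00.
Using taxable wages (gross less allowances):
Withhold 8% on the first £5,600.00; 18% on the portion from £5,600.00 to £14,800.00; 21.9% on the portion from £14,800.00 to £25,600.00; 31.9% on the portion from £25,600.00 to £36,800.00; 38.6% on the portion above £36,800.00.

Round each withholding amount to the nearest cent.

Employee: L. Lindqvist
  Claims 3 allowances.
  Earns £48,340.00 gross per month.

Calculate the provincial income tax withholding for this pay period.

Provincial Income Tax: taxable = £48,340.00 − 3×£720.00 = £46,180.00
  £8,042.00 + 38.6% × (£46,180.00 − £36,800.00) = £8,042.00 + 38.6% × £9,380.00 = £11,662.68

£11,662.68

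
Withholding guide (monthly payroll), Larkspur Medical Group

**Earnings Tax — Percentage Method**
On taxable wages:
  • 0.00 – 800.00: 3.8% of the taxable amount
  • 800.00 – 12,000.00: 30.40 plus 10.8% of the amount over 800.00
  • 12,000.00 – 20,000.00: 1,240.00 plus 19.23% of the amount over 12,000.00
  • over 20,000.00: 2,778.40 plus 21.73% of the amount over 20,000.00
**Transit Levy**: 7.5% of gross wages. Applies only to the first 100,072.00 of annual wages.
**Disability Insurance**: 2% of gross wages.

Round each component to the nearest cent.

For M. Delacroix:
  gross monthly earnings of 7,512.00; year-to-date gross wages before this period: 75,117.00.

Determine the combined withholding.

1,468.94

Earnings Tax: taxable = 7,512.00
  30.40 + 10.8% × (7,512.00 − 800.00) = 30.40 + 10.8% × 6,712.00 = 755.30
Transit Levy: 7.5% × 7,512.00 = 563.40
Disability Insurance: 2% × 7,512.00 = 150.24
Total: 755.30 + 563.40 + 150.24 = 1,468.94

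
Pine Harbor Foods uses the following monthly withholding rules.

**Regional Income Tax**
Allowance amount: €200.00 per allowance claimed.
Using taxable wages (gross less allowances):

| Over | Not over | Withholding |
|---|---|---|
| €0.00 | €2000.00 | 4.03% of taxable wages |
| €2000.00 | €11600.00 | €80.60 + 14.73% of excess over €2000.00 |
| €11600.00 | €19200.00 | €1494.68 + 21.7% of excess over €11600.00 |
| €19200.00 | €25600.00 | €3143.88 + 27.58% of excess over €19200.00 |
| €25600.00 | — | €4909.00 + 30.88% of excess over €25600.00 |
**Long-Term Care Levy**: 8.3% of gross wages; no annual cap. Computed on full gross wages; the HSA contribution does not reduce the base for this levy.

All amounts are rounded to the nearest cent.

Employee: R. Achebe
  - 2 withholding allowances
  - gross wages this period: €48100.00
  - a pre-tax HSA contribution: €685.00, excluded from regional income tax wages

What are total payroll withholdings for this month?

€15514.25

Regional Income Tax: taxable = €48100.00 − €685.00 − 2×€200.00 = €47015.00
  €4909.00 + 30.88% × (€47015.00 − €25600.00) = €4909.00 + 30.88% × €21415.00 = €11521.95
Long-Term Care Levy: 8.3% × €48100.00 = €3992.30
Total: €11521.95 + €3992.30 = €15514.25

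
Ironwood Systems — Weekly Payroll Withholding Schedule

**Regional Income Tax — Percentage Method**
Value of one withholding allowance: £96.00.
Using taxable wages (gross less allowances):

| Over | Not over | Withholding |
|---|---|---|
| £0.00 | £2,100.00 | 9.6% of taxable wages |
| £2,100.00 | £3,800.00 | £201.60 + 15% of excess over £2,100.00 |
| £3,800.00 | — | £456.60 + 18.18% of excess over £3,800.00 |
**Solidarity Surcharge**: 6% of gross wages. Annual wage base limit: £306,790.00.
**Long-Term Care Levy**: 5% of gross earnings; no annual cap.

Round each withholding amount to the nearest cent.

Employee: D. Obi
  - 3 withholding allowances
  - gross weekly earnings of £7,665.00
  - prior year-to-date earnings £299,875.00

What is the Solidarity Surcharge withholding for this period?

Solidarity Surcharge: cap £306,790.00 − YTD £299,875.00 = £6,915.00 subject; 6% × £6,915.00 = £414.90

£414.90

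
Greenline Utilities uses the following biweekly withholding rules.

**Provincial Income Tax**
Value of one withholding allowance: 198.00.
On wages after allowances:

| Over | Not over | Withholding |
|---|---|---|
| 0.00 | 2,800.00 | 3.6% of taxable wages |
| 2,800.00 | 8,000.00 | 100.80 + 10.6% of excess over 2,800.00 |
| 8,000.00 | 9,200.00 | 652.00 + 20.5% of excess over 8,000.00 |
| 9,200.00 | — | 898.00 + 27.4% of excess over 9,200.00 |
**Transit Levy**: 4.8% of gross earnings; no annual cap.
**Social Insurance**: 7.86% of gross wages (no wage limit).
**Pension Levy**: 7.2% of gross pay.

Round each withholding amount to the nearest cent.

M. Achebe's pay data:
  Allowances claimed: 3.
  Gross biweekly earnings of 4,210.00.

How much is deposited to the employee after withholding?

3,186.59

Provincial Income Tax: taxable = 4,210.00 − 3×198.00 = 3,616.00
  100.80 + 10.6% × (3,616.00 − 2,800.00) = 100.80 + 10.6% × 816.00 = 187.30
Transit Levy: 4.8% × 4,210.00 = 202.08
Social Insurance: 7.86% × 4,210.00 = 330.91
Pension Levy: 7.2% × 4,210.00 = 303.12
Total withheld: 187.30 + 202.08 + 330.91 + 303.12 = 1,023.41
Net pay: 4,210.00 − 1,023.41 = 3,186.59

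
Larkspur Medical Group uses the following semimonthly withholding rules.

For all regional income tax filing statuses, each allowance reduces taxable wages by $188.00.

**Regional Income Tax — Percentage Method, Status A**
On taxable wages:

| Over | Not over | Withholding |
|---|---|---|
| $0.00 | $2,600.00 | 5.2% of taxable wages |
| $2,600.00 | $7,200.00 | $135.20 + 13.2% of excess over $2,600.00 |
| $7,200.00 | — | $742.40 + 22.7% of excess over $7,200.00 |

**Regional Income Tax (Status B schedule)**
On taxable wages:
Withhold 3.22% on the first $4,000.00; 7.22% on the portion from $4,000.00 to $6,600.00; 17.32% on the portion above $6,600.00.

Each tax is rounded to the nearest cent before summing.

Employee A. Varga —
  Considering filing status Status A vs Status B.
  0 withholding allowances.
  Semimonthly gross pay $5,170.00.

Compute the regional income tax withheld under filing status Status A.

$474.44

Regional Income Tax (Status A): taxable = $5,170.00
  $135.20 + 13.2% × ($5,170.00 − $2,600.00) = $135.20 + 13.2% × $2,570.00 = $474.44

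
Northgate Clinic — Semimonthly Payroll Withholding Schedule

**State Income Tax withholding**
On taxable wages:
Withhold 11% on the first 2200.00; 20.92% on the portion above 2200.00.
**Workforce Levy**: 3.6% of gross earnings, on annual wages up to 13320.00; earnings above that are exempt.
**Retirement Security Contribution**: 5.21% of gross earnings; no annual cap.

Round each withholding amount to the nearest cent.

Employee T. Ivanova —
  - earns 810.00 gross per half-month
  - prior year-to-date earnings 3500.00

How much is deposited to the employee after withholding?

State Income Tax: taxable = 810.00
  11% × 810.00 = 89.10
Workforce Levy: 3.6% × 810.00 = 29.16
Retirement Security Contribution: 5.21% × 810.00 = 42.20
Total withheld: 89.10 + 29.16 + 42.20 = 160.46
Net pay: 810.00 − 160.46 = 649.54

649.54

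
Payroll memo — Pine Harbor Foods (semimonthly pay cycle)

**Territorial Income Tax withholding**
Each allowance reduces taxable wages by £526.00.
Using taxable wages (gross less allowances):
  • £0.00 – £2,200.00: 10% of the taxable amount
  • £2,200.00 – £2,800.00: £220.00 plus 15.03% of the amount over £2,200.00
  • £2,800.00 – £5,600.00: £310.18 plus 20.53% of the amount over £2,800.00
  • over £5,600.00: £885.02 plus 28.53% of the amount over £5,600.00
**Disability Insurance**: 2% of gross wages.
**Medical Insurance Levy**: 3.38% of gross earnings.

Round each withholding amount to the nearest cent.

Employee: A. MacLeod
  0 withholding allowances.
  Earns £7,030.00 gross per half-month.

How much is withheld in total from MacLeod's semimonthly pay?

Territorial Income Tax: taxable = £7,030.00
  £885.02 + 28.53% × (£7,030.00 − £5,600.00) = £885.02 + 28.53% × £1,430.00 = £1,293.00
Disability Insurance: 2% × £7,030.00 = £140.60
Medical Insurance Levy: 3.38% × £7,030.00 = £237.61
Total: £1,293.00 + £140.60 + £237.61 = £1,671.21

£1,671.21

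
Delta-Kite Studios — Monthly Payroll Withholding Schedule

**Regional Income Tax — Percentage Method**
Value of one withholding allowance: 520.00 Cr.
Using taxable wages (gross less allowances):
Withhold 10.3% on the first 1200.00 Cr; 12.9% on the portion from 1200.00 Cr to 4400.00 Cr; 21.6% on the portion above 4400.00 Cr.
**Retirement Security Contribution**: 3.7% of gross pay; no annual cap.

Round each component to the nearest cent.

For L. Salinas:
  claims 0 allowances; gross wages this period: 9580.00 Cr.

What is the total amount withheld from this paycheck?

Regional Income Tax: taxable = 9580.00 Cr
  536.40 Cr + 21.6% × (9580.00 Cr − 4400.00 Cr) = 536.40 Cr + 21.6% × 5180.00 Cr = 1655.28 Cr
Retirement Security Contribution: 3.7% × 9580.00 Cr = 354.46 Cr
Total: 1655.28 Cr + 354.46 Cr = 2009.74 Cr

2009.74 Cr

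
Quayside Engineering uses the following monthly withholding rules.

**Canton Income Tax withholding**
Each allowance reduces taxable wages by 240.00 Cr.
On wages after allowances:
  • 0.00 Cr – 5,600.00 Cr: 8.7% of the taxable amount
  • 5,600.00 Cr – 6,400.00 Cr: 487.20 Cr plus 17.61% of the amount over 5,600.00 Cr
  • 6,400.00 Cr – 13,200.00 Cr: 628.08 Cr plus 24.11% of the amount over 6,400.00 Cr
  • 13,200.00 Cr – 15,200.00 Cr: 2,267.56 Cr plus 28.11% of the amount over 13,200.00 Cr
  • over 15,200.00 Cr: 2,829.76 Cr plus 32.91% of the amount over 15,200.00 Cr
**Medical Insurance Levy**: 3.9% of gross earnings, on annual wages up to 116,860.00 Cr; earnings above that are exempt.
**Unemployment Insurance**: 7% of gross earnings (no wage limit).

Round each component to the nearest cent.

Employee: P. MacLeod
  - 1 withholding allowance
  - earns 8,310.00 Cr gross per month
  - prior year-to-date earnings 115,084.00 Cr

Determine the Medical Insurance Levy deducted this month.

69.26 Cr

Medical Insurance Levy: cap 116,860.00 Cr − YTD 115,084.00 Cr = 1,776.00 Cr subject; 3.9% × 1,776.00 Cr = 69.26 Cr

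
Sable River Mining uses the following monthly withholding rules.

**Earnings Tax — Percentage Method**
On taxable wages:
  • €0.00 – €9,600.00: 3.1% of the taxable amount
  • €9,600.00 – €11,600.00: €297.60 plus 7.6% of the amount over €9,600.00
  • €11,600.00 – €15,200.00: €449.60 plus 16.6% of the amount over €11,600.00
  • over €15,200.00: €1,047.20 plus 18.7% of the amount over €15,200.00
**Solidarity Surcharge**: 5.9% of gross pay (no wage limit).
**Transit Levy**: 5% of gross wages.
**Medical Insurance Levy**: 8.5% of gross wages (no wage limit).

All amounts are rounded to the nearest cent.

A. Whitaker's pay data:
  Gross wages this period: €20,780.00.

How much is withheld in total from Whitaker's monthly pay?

€6,121.98

Earnings Tax: taxable = €20,780.00
  €1,047.20 + 18.7% × (€20,780.00 − €15,200.00) = €1,047.20 + 18.7% × €5,580.00 = €2,090.66
Solidarity Surcharge: 5.9% × €20,780.00 = €1,226.02
Transit Levy: 5% × €20,780.00 = €1,039.00
Medical Insurance Levy: 8.5% × €20,780.00 = €1,766.30
Total: €2,090.66 + €1,226.02 + €1,039.00 + €1,766.30 = €6,121.98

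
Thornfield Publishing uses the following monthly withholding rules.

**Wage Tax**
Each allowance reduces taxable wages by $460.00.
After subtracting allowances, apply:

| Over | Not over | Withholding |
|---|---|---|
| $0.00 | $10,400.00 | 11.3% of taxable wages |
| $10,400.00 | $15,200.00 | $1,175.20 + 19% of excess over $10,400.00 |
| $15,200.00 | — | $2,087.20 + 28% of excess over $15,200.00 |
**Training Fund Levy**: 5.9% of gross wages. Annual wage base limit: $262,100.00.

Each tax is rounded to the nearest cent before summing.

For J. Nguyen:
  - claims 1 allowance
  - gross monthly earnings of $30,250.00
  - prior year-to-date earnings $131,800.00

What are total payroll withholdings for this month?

Wage Tax: taxable = $30,250.00 − 1×$460.00 = $29,790.00
  $2,087.20 + 28% × ($29,790.00 − $15,200.00) = $2,087.20 + 28% × $14,590.00 = $6,172.40
Training Fund Levy: 5.9% × $30,250.00 = $1,784.75
Total: $6,172.40 + $1,784.75 = $7,957.15

$7,957.15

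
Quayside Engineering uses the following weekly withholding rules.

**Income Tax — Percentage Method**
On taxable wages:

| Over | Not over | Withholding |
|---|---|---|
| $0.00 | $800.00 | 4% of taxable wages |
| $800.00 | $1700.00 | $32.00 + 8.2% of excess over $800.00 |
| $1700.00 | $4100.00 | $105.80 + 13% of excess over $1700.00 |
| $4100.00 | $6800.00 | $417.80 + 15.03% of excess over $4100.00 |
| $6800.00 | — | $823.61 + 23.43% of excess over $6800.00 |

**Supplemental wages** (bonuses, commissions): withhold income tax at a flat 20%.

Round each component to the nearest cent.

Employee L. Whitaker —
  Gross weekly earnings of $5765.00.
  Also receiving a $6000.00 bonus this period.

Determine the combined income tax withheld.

Income Tax: taxable = $5765.00
  $417.80 + 15.03% × ($5765.00 − $4100.00) = $417.80 + 15.03% × $1665.00 = $668.05
Supplemental (20% flat on bonus): 20% × $6000.00 = $1200.00
Total income tax: $668.05 + $1200.00 = $1868.05

$1868.05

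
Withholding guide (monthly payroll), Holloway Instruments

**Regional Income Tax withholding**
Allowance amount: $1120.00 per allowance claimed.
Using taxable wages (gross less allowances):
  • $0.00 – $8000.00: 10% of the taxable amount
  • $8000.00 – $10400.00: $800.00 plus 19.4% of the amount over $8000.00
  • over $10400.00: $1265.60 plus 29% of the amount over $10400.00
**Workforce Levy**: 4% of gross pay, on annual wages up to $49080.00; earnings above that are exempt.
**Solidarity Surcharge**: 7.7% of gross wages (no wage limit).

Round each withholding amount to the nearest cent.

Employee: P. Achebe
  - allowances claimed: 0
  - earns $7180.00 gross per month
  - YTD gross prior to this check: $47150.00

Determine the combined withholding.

Regional Income Tax: taxable = $7180.00
  10% × $7180.00 = $718.00
Workforce Levy: cap $49080.00 − YTD $47150.00 = $1930.00 subject; 4% × $1930.00 = $77.20
Solidarity Surcharge: 7.7% × $7180.00 = $552.86
Total: $718.00 + $77.20 + $552.86 = $1348.06

$1348.06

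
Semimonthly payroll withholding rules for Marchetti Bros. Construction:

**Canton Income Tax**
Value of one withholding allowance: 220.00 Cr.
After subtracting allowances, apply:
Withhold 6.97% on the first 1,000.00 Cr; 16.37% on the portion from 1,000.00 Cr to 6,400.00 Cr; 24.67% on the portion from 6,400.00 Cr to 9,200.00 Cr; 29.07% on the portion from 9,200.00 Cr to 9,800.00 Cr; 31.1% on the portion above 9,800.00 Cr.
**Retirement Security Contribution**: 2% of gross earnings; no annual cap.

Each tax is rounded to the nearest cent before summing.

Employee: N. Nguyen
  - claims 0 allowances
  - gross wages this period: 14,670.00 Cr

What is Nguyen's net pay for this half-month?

Canton Income Tax: taxable = 14,670.00 Cr
  1,818.86 Cr + 31.1% × (14,670.00 Cr − 9,800.00 Cr) = 1,818.86 Cr + 31.1% × 4,870.00 Cr = 3,333.43 Cr
Retirement Security Contribution: 2% × 14,670.00 Cr = 293.40 Cr
Total withheld: 3,333.43 Cr + 293.40 Cr = 3,626.83 Cr
Net pay: 14,670.00 Cr − 3,626.83 Cr = 11,043.17 Cr

11,043.17 Cr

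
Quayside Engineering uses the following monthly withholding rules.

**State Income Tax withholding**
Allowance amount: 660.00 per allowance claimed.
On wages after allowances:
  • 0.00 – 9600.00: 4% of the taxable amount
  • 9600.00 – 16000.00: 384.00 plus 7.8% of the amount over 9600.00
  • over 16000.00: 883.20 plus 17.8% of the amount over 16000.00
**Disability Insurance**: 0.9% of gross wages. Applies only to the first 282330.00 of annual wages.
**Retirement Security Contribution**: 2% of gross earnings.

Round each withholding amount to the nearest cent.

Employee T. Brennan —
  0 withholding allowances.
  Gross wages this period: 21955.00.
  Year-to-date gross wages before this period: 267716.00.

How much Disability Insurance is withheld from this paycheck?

131.53

Disability Insurance: cap 282330.00 − YTD 267716.00 = 14614.00 subject; 0.9% × 14614.00 = 131.53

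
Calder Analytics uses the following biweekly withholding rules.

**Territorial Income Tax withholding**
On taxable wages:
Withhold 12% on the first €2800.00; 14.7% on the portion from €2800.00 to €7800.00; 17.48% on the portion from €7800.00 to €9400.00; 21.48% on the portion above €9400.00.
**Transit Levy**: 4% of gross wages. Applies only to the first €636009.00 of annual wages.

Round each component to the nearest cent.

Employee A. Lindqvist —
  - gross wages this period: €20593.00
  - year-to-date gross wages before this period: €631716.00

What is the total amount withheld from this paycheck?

€3926.66

Territorial Income Tax: taxable = €20593.00
  €1350.68 + 21.48% × (€20593.00 − €9400.00) = €1350.68 + 21.48% × €11193.00 = €3754.94
Transit Levy: cap €636009.00 − YTD €631716.00 = €4293.00 subject; 4% × €4293.00 = €171.72
Total: €3754.94 + €171.72 = €3926.66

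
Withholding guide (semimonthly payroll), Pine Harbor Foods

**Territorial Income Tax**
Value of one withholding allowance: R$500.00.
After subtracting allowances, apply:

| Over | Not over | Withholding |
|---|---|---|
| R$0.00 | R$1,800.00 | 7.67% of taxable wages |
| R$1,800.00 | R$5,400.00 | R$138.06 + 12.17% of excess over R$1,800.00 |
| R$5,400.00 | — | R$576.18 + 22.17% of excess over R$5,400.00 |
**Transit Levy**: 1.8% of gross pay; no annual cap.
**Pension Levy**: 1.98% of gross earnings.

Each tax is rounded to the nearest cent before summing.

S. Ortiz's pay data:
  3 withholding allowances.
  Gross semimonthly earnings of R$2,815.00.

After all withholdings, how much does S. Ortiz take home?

R$2,607.73

Territorial Income Tax: taxable = R$2,815.00 − 3×R$500.00 = R$1,315.00
  7.67% × R$1,315.00 = R$100.86
Transit Levy: 1.8% × R$2,815.00 = R$50.67
Pension Levy: 1.98% × R$2,815.00 = R$55.74
Total withheld: R$100.86 + R$50.67 + R$55.74 = R$207.27
Net pay: R$2,815.00 − R$207.27 = R$2,607.73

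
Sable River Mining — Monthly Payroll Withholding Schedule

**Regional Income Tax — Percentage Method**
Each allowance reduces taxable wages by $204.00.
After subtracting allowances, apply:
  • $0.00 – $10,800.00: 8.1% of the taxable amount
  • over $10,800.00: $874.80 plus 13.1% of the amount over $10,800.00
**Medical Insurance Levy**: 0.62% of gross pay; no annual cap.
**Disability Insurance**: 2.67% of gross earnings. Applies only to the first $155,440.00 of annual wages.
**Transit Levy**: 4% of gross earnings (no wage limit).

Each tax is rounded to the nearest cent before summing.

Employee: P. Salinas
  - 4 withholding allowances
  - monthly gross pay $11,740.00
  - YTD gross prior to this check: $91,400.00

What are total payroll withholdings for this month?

Regional Income Tax: taxable = $11,740.00 − 4×$204.00 = $10,924.00
  $874.80 + 13.1% × ($10,924.00 − $10,800.00) = $874.80 + 13.1% × $124.00 = $891.04
Medical Insurance Levy: 0.62% × $11,740.00 = $72.79
Disability Insurance: 2.67% × $11,740.00 = $313.46
Transit Levy: 4% × $11,740.00 = $469.60
Total: $891.04 + $72.79 + $313.46 + $469.60 = $1,746.89

$1,746.89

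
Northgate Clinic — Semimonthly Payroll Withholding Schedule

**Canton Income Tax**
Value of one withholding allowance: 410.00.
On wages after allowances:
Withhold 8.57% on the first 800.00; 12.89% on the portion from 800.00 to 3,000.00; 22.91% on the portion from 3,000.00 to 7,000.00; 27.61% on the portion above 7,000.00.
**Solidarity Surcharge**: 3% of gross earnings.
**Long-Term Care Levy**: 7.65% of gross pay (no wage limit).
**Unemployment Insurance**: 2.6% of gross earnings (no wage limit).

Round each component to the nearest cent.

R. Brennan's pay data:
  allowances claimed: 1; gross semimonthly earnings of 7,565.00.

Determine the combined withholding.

Canton Income Tax: taxable = 7,565.00 − 1×410.00 = 7,155.00
  1,268.54 + 27.61% × (7,155.00 − 7,000.00) = 1,268.54 + 27.61% × 155.00 = 1,311.34
Solidarity Surcharge: 3% × 7,565.00 = 226.95
Long-Term Care Levy: 7.65% × 7,565.00 = 578.72
Unemployment Insurance: 2.6% × 7,565.00 = 196.69
Total: 1,311.34 + 226.95 + 578.72 + 196.69 = 2,313.70

2,313.70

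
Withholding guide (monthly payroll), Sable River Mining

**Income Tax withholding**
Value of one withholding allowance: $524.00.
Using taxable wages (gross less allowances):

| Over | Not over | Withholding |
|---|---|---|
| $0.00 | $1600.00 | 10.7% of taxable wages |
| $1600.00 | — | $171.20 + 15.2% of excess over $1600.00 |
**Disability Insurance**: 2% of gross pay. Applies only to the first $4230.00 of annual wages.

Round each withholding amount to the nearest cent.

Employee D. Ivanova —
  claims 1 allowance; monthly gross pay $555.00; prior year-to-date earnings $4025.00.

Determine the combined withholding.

Income Tax: taxable = $555.00 − 1×$524.00 = $31.00
  10.7% × $31.00 = $3.32
Disability Insurance: cap $4230.00 − YTD $4025.00 = $205.00 subject; 2% × $205.00 = $4.10
Total: $3.32 + $4.10 = $7.42

$7.42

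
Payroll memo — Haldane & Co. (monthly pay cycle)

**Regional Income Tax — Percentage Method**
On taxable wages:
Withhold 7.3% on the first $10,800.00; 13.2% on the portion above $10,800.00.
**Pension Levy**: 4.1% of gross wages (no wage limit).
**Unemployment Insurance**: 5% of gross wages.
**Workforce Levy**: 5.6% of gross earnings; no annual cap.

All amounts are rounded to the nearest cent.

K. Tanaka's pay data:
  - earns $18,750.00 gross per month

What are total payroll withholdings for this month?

Regional Income Tax: taxable = $18,750.00
  $788.40 + 13.2% × ($18,750.00 − $10,800.00) = $788.40 + 13.2% × $7,950.00 = $1,837.80
Pension Levy: 4.1% × $18,750.00 = $768.75
Unemployment Insurance: 5% × $18,750.00 = $937.50
Workforce Levy: 5.6% × $18,750.00 = $1,050.00
Total: $1,837.80 + $768.75 + $937.50 + $1,050.00 = $4,594.05

$4,594.05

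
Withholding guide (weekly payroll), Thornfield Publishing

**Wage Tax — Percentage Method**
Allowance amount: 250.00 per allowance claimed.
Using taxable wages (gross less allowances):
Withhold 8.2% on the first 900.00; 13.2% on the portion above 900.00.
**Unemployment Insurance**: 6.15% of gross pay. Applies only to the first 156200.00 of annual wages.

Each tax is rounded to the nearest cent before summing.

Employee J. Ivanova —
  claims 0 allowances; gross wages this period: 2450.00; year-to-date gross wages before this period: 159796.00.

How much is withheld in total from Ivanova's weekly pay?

Wage Tax: taxable = 2450.00
  73.80 + 13.2% × (2450.00 − 900.00) = 73.80 + 13.2% × 1550.00 = 278.40
Unemployment Insurance: YTD 159796.00 ≥ cap 156200.00 → 0.00
Total: 278.40 + 0.00 = 278.40

278.40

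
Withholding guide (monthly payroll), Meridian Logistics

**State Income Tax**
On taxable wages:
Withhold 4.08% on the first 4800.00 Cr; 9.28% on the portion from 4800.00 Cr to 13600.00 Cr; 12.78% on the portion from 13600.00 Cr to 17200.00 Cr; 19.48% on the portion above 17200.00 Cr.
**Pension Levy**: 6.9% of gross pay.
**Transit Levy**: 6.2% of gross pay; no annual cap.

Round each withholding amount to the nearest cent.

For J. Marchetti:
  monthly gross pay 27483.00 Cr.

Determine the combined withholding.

State Income Tax: taxable = 27483.00 Cr
  1472.56 Cr + 19.48% × (27483.00 Cr − 17200.00 Cr) = 1472.56 Cr + 19.48% × 10283.00 Cr = 3475.69 Cr
Pension Levy: 6.9% × 27483.00 Cr = 1896.33 Cr
Transit Levy: 6.2% × 27483.00 Cr = 1703.95 Cr
Total: 3475.69 Cr + 1896.33 Cr + 1703.95 Cr = 7075.97 Cr

7075.97 Cr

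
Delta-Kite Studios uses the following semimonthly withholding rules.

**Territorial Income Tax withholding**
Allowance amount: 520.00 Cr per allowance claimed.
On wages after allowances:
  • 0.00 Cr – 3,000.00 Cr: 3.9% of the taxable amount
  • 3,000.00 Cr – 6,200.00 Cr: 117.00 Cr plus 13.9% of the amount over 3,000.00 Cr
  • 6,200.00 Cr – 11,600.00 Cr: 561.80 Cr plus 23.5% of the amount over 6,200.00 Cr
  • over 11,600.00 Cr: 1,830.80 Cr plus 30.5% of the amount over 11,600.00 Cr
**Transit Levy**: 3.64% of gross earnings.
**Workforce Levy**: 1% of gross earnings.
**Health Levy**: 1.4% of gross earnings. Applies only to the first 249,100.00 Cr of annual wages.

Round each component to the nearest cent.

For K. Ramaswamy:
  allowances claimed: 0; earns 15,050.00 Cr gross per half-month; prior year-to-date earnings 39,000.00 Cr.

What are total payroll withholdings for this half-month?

3,792.07 Cr

Territorial Income Tax: taxable = 15,050.00 Cr
  1,830.80 Cr + 30.5% × (15,050.00 Cr − 11,600.00 Cr) = 1,830.80 Cr + 30.5% × 3,450.00 Cr = 2,883.05 Cr
Transit Levy: 3.64% × 15,050.00 Cr = 547.82 Cr
Workforce Levy: 1% × 15,050.00 Cr = 150.50 Cr
Health Levy: 1.4% × 15,050.00 Cr = 210.70 Cr
Total: 2,883.05 Cr + 547.82 Cr + 150.50 Cr + 210.70 Cr = 3,792.07 Cr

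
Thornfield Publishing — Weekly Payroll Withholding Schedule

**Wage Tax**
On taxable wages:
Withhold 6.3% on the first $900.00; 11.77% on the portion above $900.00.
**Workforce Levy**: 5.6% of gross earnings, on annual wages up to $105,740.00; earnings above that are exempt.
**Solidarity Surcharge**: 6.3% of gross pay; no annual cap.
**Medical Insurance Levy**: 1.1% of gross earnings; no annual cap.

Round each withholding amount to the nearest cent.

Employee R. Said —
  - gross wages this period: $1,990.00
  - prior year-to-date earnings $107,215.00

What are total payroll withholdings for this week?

Wage Tax: taxable = $1,990.00
  $56.70 + 11.77% × ($1,990.00 − $900.00) = $56.70 + 11.77% × $1,090.00 = $184.99
Workforce Levy: YTD $107,215.00 ≥ cap $105,740.00 → $0.00
Solidarity Surcharge: 6.3% × $1,990.00 = $125.37
Medical Insurance Levy: 1.1% × $1,990.00 = $21.89
Total: $184.99 + $0.00 + $125.37 + $21.89 = $332.25

$332.25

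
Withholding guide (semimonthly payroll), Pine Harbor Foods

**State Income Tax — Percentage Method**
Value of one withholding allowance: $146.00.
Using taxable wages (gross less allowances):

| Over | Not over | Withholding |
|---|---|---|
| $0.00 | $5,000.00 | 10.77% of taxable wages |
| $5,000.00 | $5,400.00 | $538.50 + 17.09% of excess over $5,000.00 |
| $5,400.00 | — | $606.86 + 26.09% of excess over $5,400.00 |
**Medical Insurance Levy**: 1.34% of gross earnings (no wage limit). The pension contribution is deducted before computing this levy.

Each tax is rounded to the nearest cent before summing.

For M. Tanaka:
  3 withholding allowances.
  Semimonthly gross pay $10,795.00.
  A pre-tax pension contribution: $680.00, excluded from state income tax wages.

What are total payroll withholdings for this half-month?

$1,858.27

State Income Tax: taxable = $10,795.00 − $680.00 − 3×$146.00 = $9,677.00
  $606.86 + 26.09% × ($9,677.00 − $5,400.00) = $606.86 + 26.09% × $4,277.00 = $1,722.73
Medical Insurance Levy: 1.34% × $10,115.00 = $135.54
Total: $1,722.73 + $135.54 = $1,858.27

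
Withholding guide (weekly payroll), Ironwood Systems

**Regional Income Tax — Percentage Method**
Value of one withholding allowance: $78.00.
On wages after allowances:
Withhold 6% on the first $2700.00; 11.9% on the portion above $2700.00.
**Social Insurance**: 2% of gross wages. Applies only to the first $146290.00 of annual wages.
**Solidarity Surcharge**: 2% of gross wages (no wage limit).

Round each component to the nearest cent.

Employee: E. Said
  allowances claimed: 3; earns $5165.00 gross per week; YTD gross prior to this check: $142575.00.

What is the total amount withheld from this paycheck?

Regional Income Tax: taxable = $5165.00 − 3×$78.00 = $4931.00
  $162.00 + 11.9% × ($4931.00 − $2700.00) = $162.00 + 11.9% × $2231.00 = $427.49
Social Insurance: cap $146290.00 − YTD $142575.00 = $3715.00 subject; 2% × $3715.00 = $74.30
Solidarity Surcharge: 2% × $5165.00 = $103.30
Total: $427.49 + $74.30 + $103.30 = $605.09

$605.09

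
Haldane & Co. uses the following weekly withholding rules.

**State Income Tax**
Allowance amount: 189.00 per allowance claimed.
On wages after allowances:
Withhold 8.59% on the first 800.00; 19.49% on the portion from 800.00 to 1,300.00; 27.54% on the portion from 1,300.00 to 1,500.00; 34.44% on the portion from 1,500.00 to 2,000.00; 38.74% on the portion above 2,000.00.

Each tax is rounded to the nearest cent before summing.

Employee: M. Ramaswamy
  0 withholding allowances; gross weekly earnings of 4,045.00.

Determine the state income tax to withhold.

State Income Tax: taxable = 4,045.00
  393.45 + 38.74% × (4,045.00 − 2,000.00) = 393.45 + 38.74% × 2,045.00 = 1,185.68

1,185.68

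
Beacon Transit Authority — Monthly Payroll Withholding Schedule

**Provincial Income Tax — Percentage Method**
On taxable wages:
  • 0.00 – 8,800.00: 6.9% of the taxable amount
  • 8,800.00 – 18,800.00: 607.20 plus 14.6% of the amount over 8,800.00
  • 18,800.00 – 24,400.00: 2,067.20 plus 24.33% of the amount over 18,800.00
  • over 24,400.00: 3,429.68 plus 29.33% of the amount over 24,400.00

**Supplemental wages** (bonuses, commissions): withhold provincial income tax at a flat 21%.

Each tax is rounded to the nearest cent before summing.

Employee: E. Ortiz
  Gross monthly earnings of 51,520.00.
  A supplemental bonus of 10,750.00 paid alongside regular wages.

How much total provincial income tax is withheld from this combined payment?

Provincial Income Tax: taxable = 51,520.00
  3,429.68 + 29.33% × (51,520.00 − 24,400.00) = 3,429.68 + 29.33% × 27,120.00 = 11,383.98
Supplemental (21% flat on bonus): 21% × 10,750.00 = 2,257.50
Total provincial income tax: 11,383.98 + 2,257.50 = 13,641.48

13,641.48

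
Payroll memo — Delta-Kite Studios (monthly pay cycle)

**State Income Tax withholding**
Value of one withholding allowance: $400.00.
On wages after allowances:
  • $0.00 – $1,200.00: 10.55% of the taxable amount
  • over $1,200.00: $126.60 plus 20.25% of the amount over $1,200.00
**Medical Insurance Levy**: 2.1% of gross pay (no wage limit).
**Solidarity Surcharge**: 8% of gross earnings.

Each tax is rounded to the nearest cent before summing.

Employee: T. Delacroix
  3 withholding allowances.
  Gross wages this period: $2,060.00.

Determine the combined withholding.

State Income Tax: taxable = $2,060.00 − 3×$400.00 = $860.00
  10.55% × $860.00 = $90.73
Medical Insurance Levy: 2.1% × $2,060.00 = $43.26
Solidarity Surcharge: 8% × $2,060.00 = $164.80
Total: $90.73 + $43.26 + $164.80 = $298.79

$298.79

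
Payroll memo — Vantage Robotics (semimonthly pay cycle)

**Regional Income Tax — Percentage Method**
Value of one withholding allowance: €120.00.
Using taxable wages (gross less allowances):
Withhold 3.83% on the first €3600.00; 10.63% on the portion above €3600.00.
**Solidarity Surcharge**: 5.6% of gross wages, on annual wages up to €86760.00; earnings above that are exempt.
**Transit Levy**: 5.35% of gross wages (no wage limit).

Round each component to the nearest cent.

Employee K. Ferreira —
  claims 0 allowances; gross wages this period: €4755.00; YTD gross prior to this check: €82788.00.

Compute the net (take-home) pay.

Regional Income Tax: taxable = €4755.00
  €137.88 + 10.63% × (€4755.00 − €3600.00) = €137.88 + 10.63% × €1155.00 = €260.66
Solidarity Surcharge: cap €86760.00 − YTD €82788.00 = €3972.00 subject; 5.6% × €3972.00 = €222.43
Transit Levy: 5.35% × €4755.00 = €254.39
Total withheld: €260.66 + €222.43 + €254.39 = €737.48
Net pay: €4755.00 − €737.48 = €4017.52

€4017.52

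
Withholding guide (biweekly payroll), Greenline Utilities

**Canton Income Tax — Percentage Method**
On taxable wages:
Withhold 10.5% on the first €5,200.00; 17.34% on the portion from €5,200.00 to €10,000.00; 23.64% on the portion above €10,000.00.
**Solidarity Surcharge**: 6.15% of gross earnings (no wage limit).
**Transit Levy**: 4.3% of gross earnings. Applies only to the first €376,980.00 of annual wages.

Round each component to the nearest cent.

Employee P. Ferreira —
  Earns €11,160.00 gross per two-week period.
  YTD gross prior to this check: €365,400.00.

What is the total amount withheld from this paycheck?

Canton Income Tax: taxable = €11,160.00
  €1,378.32 + 23.64% × (€11,160.00 − €10,000.00) = €1,378.32 + 23.64% × €1,160.00 = €1,652.54
Solidarity Surcharge: 6.15% × €11,160.00 = €686.34
Transit Levy: 4.3% × €11,160.00 = €479.88
Total: €1,652.54 + €686.34 + €479.88 = €2,818.76

€2,818.76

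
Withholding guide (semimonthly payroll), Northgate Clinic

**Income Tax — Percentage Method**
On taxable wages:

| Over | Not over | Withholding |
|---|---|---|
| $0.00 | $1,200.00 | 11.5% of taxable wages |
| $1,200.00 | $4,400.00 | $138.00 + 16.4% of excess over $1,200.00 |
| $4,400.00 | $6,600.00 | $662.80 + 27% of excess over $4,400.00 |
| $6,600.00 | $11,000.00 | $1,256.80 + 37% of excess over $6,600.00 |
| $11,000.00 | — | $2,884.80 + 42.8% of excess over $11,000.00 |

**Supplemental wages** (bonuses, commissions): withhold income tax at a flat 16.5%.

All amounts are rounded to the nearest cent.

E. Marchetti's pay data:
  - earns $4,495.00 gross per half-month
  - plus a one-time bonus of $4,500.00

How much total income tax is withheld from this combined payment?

$1,430.95

Income Tax: taxable = $4,495.00
  $662.80 + 27% × ($4,495.00 − $4,400.00) = $662.80 + 27% × $95.00 = $688.45
Supplemental (16.5% flat on bonus): 16.5% × $4,500.00 = $742.50
Total income tax: $688.45 + $742.50 = $1,430.95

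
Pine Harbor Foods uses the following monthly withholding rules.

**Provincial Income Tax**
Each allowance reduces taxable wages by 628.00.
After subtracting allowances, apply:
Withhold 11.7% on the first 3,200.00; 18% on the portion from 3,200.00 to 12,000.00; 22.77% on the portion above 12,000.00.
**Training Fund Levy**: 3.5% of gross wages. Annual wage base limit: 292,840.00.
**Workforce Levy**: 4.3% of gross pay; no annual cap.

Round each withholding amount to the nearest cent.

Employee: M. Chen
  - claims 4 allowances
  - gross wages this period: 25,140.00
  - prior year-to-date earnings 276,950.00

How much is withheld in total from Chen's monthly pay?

6,015.57

Provincial Income Tax: taxable = 25,140.00 − 4×628.00 = 22,628.00
  1,958.40 + 22.77% × (22,628.00 − 12,000.00) = 1,958.40 + 22.77% × 10,628.00 = 4,378.40
Training Fund Levy: cap 292,840.00 − YTD 276,950.00 = 15,890.00 subject; 3.5% × 15,890.00 = 556.15
Workforce Levy: 4.3% × 25,140.00 = 1,081.02
Total: 4,378.40 + 556.15 + 1,081.02 = 6,015.57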